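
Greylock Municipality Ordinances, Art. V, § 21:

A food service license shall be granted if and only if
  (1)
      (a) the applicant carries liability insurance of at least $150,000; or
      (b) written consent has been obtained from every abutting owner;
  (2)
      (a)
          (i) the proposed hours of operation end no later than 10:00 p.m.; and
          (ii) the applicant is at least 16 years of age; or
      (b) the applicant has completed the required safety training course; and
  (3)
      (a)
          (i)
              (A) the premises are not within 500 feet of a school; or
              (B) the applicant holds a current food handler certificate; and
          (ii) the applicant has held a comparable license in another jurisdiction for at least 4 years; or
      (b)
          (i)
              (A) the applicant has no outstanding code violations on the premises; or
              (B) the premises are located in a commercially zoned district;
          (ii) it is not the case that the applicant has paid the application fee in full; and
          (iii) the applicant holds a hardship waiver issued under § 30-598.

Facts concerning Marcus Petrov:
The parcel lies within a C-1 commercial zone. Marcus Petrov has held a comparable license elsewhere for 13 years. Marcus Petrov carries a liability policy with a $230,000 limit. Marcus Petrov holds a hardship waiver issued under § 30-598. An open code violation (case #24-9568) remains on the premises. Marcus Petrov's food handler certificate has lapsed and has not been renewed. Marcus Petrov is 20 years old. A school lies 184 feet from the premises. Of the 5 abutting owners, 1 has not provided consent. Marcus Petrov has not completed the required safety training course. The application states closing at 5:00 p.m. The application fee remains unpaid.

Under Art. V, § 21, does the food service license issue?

Yes — granted.

(a) insurance ≥ $150,000 — satisfied.
(b) all abutters consent — not satisfied.
(1): T OR F → true.
(i) closes by 10 p.m. — met.
(ii) age ≥ 16 — holds.
So (a) is satisfied (T AND T).
(b) safety training — not satisfied.
(2) = T OR F = true.
(A) ≥500 ft from school — fails.
(B) food handler cert. — not satisfied.
So (i) is not satisfied (F OR F).
(ii) prior license ≥ 4 yr — met.
(a): F AND T → false.
(A) no code violations — not satisfied.
(B) commercially zoned — met.
(i): F OR T → true.
(ii) not (fee paid) — satisfied.
(iii) hardship waiver — holds.
So (b) is satisfied (T AND T AND T).
(3): F OR T → true.
So Overall is satisfied (T AND T AND T).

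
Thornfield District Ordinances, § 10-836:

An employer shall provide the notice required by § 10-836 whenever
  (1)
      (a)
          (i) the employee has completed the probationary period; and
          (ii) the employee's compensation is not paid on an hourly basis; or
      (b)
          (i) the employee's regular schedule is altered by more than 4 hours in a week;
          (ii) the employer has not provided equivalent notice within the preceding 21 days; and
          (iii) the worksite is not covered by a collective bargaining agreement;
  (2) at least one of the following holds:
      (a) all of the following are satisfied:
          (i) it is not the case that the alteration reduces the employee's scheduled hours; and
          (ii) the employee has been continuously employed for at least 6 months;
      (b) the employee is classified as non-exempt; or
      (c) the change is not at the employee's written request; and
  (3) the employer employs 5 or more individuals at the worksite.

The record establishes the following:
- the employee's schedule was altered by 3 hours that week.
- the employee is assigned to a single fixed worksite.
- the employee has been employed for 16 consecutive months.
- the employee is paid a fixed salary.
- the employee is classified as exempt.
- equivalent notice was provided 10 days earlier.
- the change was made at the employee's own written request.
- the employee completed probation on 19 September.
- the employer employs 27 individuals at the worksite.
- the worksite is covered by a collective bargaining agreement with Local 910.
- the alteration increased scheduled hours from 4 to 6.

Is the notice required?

(i) past probation — holds.
(ii) not (hourly-paid) — satisfied.
(a) = T AND T = true.
(i) schedule shift > 4h — fails.
(ii) no recent notice — not satisfied.
(iii) no CBA — not satisfied.
(b): F AND F AND F → false.
(1): T OR F → true.
(i) not (hours reduced) — holds.
(ii) tenure ≥ 6 mo. — holds.
So (a) is satisfied (T AND T).
(b) non-exempt — not satisfied.
(c) not employee-requested — not satisfied.
(2) = T OR F OR F = true.
(3) ≥ 5 at site — holds.
Overall: T AND T AND T → true.

Yes — required.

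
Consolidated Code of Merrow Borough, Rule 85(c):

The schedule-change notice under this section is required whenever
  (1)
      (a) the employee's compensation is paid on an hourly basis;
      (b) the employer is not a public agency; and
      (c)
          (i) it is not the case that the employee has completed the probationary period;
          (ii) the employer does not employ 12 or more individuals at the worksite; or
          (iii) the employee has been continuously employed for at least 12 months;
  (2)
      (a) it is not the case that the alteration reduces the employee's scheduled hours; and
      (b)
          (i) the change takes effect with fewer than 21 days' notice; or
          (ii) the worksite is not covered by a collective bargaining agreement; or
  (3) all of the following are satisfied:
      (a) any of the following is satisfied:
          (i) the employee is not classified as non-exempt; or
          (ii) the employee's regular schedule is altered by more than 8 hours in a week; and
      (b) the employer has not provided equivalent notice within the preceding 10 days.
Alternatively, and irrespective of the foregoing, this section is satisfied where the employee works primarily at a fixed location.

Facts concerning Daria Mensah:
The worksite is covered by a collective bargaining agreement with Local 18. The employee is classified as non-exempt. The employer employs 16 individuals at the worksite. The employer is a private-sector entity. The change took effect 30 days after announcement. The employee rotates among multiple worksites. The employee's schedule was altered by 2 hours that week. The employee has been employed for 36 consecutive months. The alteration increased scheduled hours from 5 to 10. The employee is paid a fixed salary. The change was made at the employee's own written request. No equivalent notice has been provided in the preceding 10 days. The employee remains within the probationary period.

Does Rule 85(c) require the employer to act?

(a) hourly-paid — fails.
(b) not (public agency) — met.
(i) not (past probation) — holds.
(ii) not (≥ 12 at site) — fails.
(iii) tenure ≥ 12 mo. — holds.
(c) = T OR F OR T = true.
(1): F AND T AND T → false.
(a) not (hours reduced) — satisfied.
(i) < 21 days' notice — not met.
(ii) no CBA — fails.
(b): F OR F → false.
(2): T AND F → false.
(i) not (non-exempt) — not met.
(ii) schedule shift > 8h — not satisfied.
(a) = F OR F = false.
(b) no recent notice — satisfied.
(3) = F AND T = false.
Overall: F OR F OR F → false.
Exception (fixed location) — not satisfied.
Result: main false OR exception false → false.

No — not required.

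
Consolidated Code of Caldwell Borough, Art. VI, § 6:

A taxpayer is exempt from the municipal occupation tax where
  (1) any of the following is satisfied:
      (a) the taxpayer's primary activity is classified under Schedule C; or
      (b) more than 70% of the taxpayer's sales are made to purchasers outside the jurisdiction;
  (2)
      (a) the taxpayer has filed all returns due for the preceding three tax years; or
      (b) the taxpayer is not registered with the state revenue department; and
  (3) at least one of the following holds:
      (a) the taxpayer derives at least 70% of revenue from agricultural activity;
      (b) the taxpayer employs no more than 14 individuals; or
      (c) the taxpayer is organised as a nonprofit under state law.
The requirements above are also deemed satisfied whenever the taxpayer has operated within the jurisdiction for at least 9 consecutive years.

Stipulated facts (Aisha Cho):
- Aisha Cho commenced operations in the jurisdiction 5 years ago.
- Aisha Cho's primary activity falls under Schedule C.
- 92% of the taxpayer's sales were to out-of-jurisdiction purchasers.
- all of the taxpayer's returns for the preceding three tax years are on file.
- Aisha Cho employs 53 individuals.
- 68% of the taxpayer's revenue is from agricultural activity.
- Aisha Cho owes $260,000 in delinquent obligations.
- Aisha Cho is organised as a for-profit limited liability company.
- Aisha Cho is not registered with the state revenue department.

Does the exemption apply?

(a) Schedule C activity — met.
(b) >70% out-of-jur. sales — holds.
So (1) is satisfied (T OR T).
(a) returns current — satisfied.
(b) not (state-registered) — holds.
(2) = T OR T = true.
(a) ≥70% agricultural — not satisfied.
(b) ≤ 14 employees — fails.
(c) nonprofit — fails.
So (3) is not satisfied (F OR F OR F).
So Overall is not satisfied (T AND T AND F).
Exception (≥ 9 yrs in jurisdiction) — not satisfied.
Result: main false OR exception false → false.

No — not exempt.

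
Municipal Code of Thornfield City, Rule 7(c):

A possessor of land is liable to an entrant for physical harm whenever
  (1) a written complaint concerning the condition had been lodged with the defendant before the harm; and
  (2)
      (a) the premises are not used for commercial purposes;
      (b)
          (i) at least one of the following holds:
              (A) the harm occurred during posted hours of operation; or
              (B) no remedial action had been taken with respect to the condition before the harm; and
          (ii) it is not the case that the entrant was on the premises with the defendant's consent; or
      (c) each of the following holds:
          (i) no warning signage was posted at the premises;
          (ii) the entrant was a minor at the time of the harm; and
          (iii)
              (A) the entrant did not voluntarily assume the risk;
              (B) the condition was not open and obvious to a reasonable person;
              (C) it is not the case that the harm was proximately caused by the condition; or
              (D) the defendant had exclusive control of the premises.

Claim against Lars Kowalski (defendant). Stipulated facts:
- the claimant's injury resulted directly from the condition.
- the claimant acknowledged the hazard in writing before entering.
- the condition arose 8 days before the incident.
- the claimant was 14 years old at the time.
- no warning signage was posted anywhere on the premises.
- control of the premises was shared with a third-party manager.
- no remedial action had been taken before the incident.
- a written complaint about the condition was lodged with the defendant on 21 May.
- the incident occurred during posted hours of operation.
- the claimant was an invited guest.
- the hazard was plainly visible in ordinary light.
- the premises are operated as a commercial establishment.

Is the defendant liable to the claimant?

No — not liable.

(1) complaint lodged — met.
(a) not (commercial use) — not satisfied.
(A) during posted hours — holds.
(B) no remedial action — met.
(i) = T OR T = true.
(ii) not (consent to enter) — not met.
So (b) is not satisfied (T AND F).
(i) no signage posted — holds.
(ii) entrant a minor — satisfied.
(A) no assumed risk — not met.
(B) not open/obvious — not met.
(C) not (proximate cause) — fails.
(D) exclusive control — not met.
(iii): F OR F OR F OR F → false.
(c) = T AND T AND F = false.
(2) = F OR F OR F = false.
Overall = T AND F = false.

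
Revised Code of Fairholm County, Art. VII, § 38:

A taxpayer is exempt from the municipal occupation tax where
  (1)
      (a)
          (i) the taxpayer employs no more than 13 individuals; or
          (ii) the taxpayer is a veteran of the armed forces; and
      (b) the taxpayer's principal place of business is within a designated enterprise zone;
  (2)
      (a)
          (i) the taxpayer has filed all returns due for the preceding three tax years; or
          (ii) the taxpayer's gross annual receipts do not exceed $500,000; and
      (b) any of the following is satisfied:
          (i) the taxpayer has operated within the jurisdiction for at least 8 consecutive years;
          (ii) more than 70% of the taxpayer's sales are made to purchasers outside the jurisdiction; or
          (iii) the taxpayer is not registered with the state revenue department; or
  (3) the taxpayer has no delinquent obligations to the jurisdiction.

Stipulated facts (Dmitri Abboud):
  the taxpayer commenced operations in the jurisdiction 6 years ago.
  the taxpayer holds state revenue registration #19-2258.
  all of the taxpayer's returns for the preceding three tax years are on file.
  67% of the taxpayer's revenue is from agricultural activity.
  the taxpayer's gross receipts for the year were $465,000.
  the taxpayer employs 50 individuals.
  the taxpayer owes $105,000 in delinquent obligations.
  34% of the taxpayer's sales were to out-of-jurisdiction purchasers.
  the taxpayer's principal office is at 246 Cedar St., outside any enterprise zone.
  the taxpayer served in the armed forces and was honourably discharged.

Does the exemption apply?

(i) ≤ 13 employees — fails.
(ii) veteran — met.
(a) = F OR T = true.
(b) in enterprise zone — fails.
(1): T AND F → false.
(i) returns current — met.
(ii) receipts ≤ $500,000 — satisfied.
So (a) is satisfied (T OR T).
(i) ≥ 8 yrs in jurisdiction — not satisfied.
(ii) >70% out-of-jur. sales — fails.
(iii) not (state-registered) — fails.
(b) = F OR F OR F = false.
(2): T AND F → false.
(3) no delinquency — fails.
Overall = F OR F OR F = false.

No — not exempt.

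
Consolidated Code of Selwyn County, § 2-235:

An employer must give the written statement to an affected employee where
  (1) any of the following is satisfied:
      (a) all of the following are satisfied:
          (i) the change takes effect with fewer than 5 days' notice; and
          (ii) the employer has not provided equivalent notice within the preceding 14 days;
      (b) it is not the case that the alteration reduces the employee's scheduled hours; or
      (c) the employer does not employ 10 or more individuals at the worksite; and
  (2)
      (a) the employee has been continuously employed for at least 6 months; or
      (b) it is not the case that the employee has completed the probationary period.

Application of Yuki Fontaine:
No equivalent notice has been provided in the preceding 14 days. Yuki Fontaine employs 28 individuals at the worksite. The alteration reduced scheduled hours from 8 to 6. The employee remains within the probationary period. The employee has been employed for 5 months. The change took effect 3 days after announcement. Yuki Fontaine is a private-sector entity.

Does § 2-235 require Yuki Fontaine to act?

(i) < 5 days' notice — satisfied.
(ii) no recent notice — satisfied.
So (a) is satisfied (T AND T).
(b) not (hours reduced) — not met.
(c) not (≥ 10 at site) — not satisfied.
So (1) is satisfied (T OR F OR F).
(a) tenure ≥ 6 mo. — fails.
(b) not (past probation) — holds.
(2): F OR T → true.
Overall: T AND T → true.

Yes — required.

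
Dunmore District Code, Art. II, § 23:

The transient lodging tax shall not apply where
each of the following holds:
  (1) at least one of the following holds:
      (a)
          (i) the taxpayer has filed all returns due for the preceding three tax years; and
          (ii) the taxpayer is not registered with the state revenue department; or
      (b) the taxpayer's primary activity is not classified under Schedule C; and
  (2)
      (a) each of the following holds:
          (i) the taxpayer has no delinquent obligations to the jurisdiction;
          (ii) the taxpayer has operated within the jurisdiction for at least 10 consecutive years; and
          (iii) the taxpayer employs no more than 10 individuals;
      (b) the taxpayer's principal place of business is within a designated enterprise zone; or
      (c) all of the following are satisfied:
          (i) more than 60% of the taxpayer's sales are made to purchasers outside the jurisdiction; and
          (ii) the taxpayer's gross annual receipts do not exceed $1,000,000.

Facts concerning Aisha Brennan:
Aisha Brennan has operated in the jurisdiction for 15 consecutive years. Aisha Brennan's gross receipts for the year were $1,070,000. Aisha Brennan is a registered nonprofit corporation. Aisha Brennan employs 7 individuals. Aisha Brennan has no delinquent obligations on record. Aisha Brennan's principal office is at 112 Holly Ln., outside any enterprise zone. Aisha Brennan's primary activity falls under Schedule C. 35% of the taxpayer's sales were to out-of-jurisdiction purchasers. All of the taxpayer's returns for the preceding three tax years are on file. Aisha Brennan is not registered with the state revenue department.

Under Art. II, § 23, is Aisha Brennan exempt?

(i) returns current — holds.
(ii) not (state-registered) — met.
(a) = T AND T = true.
(b) not (Schedule C activity) — not met.
(1): T OR F → true.
(i) no delinquency — met.
(ii) ≥ 10 yrs in jurisdiction — satisfied.
(iii) ≤ 10 employees — satisfied.
So (a) is satisfied (T AND T AND T).
(b) in enterprise zone — fails.
(i) >60% out-of-jur. sales — not met.
(ii) receipts ≤ $1,000,000 — not satisfied.
So (c) is not satisfied (F AND F).
So (2) is satisfied (T OR F OR F).
So Overall is satisfied (T AND T).

Yes — exempt.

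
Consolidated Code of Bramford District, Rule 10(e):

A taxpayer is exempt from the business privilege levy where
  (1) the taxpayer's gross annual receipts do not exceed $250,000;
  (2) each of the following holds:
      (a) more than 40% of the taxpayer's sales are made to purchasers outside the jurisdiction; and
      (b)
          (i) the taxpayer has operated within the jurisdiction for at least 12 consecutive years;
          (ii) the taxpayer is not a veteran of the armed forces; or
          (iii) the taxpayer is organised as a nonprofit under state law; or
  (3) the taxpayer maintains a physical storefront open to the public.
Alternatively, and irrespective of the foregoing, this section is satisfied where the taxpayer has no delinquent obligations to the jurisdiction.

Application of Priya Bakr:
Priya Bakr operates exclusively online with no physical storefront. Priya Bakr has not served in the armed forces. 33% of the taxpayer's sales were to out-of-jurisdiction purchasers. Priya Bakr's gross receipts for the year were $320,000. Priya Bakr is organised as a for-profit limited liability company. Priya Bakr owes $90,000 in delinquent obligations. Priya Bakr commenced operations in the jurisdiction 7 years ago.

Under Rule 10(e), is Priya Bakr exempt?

No — not exempt.

(1) receipts ≤ $250,000 — not satisfied.
(a) >40% out-of-jur. sales — fails.
(i) ≥ 12 yrs in jurisdiction — not met.
(ii) not (veteran) — met.
(iii) nonprofit — fails.
(b) = F OR T OR F = true.
So (2) is not satisfied (F AND T).
(3) has storefront — not satisfied.
So Overall is not satisfied (F OR F OR F).
Exception (no delinquency) — not satisfied.
Result: main false OR exception false → false.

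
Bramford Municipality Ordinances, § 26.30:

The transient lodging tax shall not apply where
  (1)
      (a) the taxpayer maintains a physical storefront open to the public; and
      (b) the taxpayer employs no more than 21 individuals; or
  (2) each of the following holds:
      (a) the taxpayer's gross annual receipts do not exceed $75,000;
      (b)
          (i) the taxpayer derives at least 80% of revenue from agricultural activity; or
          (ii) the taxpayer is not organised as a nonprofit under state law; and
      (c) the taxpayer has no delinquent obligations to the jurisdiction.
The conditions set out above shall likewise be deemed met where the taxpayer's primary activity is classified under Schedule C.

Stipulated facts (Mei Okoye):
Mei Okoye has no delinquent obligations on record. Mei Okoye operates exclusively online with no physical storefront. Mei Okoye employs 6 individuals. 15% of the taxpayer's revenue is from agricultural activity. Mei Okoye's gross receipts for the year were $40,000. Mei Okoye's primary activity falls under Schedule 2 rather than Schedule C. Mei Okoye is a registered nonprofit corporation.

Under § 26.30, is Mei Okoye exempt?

No — not exempt.

(a) has storefront — not met.
(b) ≤ 21 employees — satisfied.
(1): F AND T → false.
(a) receipts ≤ $75,000 — holds.
(i) ≥80% agricultural — not satisfied.
(ii) not (nonprofit) — not satisfied.
(b) = F OR F = false.
(c) no delinquency — met.
So (2) is not satisfied (T AND F AND T).
So Overall is not satisfied (F OR F).
Exception (Schedule C activity) — not satisfied.
Result: main false OR exception false → false.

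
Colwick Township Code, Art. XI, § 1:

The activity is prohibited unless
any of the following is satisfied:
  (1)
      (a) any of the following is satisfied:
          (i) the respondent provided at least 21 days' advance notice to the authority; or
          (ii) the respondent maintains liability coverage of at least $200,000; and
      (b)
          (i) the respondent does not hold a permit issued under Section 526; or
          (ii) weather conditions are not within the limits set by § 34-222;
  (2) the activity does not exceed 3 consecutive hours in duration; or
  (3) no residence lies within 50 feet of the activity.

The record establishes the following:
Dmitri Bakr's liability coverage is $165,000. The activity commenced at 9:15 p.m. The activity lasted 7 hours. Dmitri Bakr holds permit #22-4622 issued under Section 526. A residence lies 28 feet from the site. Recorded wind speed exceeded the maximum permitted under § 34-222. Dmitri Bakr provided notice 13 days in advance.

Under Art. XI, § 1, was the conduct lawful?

No — unlawful.

(i) ≥21 days' notice — not met.
(ii) coverage ≥ $200,000 — not met.
(a) = F OR F = false.
(i) not (holds permit) — not met.
(ii) not (weather ok) — holds.
So (b) is satisfied (F OR T).
(1): F AND T → false.
(2) ≤ 3 hrs duration — not satisfied.
(3) no residence in 50 ft — fails.
So Overall is not satisfied (F OR F OR F).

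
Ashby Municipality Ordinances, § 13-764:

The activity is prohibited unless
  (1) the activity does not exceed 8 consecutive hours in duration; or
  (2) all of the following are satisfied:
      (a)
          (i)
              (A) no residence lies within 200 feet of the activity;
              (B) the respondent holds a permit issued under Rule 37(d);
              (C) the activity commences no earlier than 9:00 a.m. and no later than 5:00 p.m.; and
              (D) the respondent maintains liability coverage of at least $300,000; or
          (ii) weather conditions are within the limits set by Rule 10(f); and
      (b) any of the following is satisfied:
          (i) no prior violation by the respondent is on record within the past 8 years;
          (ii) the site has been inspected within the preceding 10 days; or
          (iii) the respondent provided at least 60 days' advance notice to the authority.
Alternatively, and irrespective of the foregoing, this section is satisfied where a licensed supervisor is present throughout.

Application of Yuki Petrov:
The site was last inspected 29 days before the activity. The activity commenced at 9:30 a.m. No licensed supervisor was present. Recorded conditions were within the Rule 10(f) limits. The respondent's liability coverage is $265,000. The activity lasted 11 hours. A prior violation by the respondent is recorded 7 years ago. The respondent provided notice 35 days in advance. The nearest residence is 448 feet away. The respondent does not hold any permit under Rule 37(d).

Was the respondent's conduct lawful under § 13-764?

No — unlawful.

(1) ≤ 8 hrs duration — fails.
(A) no residence in 200 ft — satisfied.
(B) holds permit — not satisfied.
(C) start within hours — satisfied.
(D) coverage ≥ $300,000 — not met.
(i): T AND F AND T AND F → false.
(ii) weather ok — met.
So (a) is satisfied (F OR T).
(i) no prior violation — fails.
(ii) site inspected — not met.
(iii) ≥60 days' notice — not met.
So (b) is not satisfied (F OR F OR F).
(2): T AND F → false.
Overall: F OR F → false.
Exception (supervisor present) — not satisfied.
Result: main false OR exception false → false.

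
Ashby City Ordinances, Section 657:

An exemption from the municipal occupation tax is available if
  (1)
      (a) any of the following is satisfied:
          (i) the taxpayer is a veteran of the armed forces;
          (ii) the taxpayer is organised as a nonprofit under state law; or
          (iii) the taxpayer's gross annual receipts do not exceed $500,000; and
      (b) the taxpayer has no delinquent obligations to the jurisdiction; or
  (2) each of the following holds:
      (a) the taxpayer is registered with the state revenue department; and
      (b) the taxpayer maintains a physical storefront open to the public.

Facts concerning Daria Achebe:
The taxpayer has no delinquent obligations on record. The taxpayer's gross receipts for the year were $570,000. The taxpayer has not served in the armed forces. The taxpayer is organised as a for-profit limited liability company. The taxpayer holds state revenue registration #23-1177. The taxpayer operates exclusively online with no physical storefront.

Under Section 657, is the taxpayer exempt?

(i) veteran — fails.
(ii) nonprofit — not satisfied.
(iii) receipts ≤ $500,000 — fails.
(a) = F OR F OR F = false.
(b) no delinquency — holds.
So (1) is not satisfied (F AND T).
(a) state-registered — holds.
(b) has storefront — not met.
(2) = T AND F = false.
Overall: F OR F → false.

No — not exempt.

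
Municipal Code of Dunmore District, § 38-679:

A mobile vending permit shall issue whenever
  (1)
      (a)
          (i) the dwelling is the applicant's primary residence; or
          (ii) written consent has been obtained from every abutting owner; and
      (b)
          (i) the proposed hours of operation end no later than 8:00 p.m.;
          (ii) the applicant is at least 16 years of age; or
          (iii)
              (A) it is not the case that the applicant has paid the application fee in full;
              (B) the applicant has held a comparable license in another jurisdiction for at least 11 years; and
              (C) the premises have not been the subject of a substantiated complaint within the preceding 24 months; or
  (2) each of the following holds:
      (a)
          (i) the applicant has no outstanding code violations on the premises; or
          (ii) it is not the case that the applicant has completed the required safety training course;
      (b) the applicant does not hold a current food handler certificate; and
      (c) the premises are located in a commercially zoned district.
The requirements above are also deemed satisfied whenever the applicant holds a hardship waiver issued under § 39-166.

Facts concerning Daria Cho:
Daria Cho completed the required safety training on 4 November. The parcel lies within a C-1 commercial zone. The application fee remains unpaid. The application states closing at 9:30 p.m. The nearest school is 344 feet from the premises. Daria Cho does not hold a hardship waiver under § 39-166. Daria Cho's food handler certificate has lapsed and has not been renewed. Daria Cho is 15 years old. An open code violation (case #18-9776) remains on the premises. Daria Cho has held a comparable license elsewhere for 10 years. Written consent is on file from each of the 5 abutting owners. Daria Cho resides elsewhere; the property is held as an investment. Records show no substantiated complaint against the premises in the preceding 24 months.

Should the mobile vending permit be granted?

No — denied.

(i) primary residence — fails.
(ii) all abutters consent — holds.
So (a) is satisfied (F OR T).
(i) closes by 8 p.m. — fails.
(ii) age ≥ 16 — not met.
(A) not (fee paid) — met.
(B) prior license ≥ 11 yr — fails.
(C) no complaint in 24 mo. — satisfied.
(iii): T AND F AND T → false.
(b): F OR F OR F → false.
So (1) is not satisfied (T AND F).
(i) no code violations — not met.
(ii) not (safety training) — not met.
So (a) is not satisfied (F OR F).
(b) not (food handler cert.) — satisfied.
(c) commercially zoned — holds.
(2): F AND T AND T → false.
Overall: F OR F → false.
Exception (hardship waiver) — not satisfied.
Result: main false OR exception false → false.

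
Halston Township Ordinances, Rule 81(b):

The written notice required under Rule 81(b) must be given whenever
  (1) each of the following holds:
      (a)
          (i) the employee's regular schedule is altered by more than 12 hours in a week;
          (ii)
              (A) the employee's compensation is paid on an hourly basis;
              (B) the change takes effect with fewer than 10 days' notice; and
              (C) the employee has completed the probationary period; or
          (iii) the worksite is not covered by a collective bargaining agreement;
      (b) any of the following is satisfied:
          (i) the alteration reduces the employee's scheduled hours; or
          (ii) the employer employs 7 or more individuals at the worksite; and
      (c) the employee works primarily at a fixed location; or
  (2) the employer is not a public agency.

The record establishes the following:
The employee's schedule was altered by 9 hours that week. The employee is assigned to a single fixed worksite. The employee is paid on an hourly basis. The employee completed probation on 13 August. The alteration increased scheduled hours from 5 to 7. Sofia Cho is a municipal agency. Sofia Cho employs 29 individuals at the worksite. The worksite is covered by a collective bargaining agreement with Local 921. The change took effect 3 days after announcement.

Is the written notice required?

Yes — required.

(i) schedule shift > 12h — fails.
(A) hourly-paid — met.
(B) < 10 days' notice — holds.
(C) past probation — holds.
(ii) = T AND T AND T = true.
(iii) no CBA — fails.
So (a) is satisfied (F OR T OR F).
(i) hours reduced — not met.
(ii) ≥ 7 at site — satisfied.
(b): F OR T → true.
(c) fixed location — holds.
So (1) is satisfied (T AND T AND T).
(2) not (public agency) — not satisfied.
Overall: T OR F → true.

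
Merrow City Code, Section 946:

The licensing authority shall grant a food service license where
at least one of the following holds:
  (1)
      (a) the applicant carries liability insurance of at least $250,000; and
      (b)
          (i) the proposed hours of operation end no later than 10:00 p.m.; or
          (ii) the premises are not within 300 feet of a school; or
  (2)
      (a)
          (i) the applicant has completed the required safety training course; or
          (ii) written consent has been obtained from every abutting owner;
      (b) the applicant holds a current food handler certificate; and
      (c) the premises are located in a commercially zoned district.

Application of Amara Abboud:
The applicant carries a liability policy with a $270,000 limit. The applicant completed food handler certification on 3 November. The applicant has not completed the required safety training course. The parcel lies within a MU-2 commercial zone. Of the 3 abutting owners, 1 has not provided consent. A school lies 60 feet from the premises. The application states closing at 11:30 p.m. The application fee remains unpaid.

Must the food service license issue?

No — denied.

(a) insurance ≥ $250,000 — met.
(i) closes by 10 p.m. — not met.
(ii) ≥300 ft from school — fails.
So (b) is not satisfied (F OR F).
(1): T AND F → false.
(i) safety training — not satisfied.
(ii) all abutters consent — fails.
So (a) is not satisfied (F OR F).
(b) food handler cert. — satisfied.
(c) commercially zoned — satisfied.
(2): F AND T AND T → false.
Overall: F OR F → false.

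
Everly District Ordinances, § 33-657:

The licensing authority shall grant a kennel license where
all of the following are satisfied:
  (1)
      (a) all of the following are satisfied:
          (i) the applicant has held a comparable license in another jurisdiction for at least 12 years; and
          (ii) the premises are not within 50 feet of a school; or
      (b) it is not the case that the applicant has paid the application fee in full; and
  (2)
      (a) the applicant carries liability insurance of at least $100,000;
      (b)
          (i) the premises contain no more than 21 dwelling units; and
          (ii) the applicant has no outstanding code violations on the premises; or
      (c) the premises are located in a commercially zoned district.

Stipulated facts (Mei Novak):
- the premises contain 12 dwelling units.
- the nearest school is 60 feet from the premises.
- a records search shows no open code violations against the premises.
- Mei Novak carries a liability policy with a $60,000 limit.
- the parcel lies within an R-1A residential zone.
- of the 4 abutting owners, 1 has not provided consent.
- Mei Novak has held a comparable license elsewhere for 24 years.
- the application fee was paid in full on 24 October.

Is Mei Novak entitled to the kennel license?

Yes — granted.

(i) prior license ≥ 12 yr — satisfied.
(ii) ≥50 ft from school — met.
So (a) is satisfied (T AND T).
(b) not (fee paid) — not satisfied.
(1): T OR F → true.
(a) insurance ≥ $100,000 — not met.
(i) ≤ 21 units — met.
(ii) no code violations — satisfied.
So (b) is satisfied (T AND T).
(c) commercially zoned — fails.
So (2) is satisfied (F OR T OR F).
Overall: T AND T → true.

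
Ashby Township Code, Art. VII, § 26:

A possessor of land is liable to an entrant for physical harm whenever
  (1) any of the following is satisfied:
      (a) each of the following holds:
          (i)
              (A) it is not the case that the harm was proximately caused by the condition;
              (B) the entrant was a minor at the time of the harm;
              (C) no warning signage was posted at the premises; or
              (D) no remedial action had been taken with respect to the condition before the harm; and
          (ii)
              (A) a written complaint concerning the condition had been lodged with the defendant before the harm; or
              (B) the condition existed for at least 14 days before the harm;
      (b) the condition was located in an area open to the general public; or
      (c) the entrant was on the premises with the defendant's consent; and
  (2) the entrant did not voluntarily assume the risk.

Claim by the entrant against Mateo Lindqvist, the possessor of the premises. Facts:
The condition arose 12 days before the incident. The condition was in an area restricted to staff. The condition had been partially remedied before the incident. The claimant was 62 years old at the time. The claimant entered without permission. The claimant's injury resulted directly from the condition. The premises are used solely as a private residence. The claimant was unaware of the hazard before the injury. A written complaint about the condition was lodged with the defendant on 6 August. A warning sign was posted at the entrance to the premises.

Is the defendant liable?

(A) not (proximate cause) — not satisfied.
(B) entrant a minor — not met.
(C) no signage posted — not satisfied.
(D) no remedial action — not met.
So (i) is not satisfied (F OR F OR F OR F).
(A) complaint lodged — holds.
(B) condition ≥14 days old — not satisfied.
(ii) = T OR F = true.
So (a) is not satisfied (F AND T).
(b) public area — fails.
(c) consent to enter — fails.
(1): F OR F OR F → false.
(2) no assumed risk — met.
Overall = F AND T = false.

No — not liable.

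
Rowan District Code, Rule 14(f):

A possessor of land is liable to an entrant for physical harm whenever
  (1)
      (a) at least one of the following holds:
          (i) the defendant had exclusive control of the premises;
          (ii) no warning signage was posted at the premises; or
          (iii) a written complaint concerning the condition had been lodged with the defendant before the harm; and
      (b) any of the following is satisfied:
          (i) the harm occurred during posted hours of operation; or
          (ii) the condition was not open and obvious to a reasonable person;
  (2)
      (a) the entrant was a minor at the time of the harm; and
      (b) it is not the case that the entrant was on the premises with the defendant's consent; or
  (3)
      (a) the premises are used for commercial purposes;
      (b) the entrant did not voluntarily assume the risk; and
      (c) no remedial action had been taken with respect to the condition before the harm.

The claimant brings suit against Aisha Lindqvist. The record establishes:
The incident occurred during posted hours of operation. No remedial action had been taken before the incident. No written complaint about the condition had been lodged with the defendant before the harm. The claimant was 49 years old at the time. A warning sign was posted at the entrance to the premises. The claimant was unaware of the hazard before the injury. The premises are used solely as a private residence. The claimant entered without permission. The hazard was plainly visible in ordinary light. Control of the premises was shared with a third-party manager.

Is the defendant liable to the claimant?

(i) exclusive control — not met.
(ii) no signage posted — fails.
(iii) complaint lodged — not met.
(a) = F OR F OR F = false.
(i) during posted hours — satisfied.
(ii) not open/obvious — not satisfied.
(b): T OR F → true.
(1): F AND T → false.
(a) entrant a minor — fails.
(b) not (consent to enter) — holds.
(2) = F AND T = false.
(a) commercial use — fails.
(b) no assumed risk — met.
(c) no remedial action — met.
(3) = F AND T AND T = false.
Overall = F OR F OR F = false.

No — not liable.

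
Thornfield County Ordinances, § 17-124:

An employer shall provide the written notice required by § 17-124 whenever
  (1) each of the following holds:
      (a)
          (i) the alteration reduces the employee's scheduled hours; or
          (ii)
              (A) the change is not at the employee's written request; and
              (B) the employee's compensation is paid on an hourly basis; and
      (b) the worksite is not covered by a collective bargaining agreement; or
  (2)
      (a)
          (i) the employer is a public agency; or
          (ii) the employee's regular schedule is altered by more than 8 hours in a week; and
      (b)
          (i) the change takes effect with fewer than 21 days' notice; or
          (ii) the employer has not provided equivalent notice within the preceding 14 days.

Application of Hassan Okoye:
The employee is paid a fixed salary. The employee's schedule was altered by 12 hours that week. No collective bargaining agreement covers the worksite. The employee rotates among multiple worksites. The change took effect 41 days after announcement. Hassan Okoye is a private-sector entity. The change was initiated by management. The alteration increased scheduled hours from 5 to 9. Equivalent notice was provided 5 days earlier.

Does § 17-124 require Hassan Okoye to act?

(i) hours reduced — not met.
(A) not employee-requested — holds.
(B) hourly-paid — fails.
(ii): T AND F → false.
(a): F OR F → false.
(b) no CBA — satisfied.
(1): F AND T → false.
(i) public agency — not met.
(ii) schedule shift > 8h — met.
(a): F OR T → true.
(i) < 21 days' notice — fails.
(ii) no recent notice — not met.
(b) = F OR F = false.
So (2) is not satisfied (T AND F).
Overall: F OR F → false.

No — not required.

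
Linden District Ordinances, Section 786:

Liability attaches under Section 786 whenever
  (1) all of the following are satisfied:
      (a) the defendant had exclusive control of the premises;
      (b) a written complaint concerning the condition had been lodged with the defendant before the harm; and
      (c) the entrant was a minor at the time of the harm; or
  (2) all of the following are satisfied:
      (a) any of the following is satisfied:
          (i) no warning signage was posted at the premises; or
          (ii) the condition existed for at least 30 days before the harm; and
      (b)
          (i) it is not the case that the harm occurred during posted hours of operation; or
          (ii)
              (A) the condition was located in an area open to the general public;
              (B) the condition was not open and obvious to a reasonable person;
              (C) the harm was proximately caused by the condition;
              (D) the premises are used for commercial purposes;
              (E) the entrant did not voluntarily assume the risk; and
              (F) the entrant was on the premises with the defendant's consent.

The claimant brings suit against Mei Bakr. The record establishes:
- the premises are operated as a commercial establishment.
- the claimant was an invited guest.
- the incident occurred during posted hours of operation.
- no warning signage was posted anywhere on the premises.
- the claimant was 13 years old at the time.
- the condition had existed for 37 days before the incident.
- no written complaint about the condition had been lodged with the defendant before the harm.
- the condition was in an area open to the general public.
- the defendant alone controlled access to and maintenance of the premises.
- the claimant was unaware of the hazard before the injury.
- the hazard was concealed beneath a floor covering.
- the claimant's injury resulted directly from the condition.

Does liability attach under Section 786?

(a) exclusive control — satisfied.
(b) complaint lodged — not met.
(c) entrant a minor — met.
So (1) is not satisfied (T AND F AND T).
(i) no signage posted — holds.
(ii) condition ≥30 days old — holds.
So (a) is satisfied (T OR T).
(i) not (during posted hours) — not met.
(A) public area — holds.
(B) not open/obvious — holds.
(C) proximate cause — met.
(D) commercial use — met.
(E) no assumed risk — holds.
(F) consent to enter — satisfied.
(ii): T AND T AND T AND T AND T AND T → true.
(b): F OR T → true.
So (2) is satisfied (T AND T).
Overall = F OR T = true.

Yes — liable.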